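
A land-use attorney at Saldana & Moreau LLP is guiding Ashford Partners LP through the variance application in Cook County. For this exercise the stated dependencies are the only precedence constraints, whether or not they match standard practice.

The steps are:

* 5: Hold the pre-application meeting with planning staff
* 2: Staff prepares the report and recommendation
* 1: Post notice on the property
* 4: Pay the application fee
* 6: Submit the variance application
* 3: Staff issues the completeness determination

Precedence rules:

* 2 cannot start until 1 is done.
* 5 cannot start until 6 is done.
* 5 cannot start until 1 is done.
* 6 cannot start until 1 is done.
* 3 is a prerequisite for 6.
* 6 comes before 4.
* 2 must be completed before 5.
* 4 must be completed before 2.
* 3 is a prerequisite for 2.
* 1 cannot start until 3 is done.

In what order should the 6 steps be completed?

3 is the only step with nothing outstanding, so it goes first.
1 needed 3, now all done → 1.
6 needed 1 and 3, now all done → 6.
4 needed 6, now all done → 4.
2 needed 1, 4 and 3, now all done → 2.
5 needed 2, 1 and 6, now all done → 5.

3 1 6 4 2 5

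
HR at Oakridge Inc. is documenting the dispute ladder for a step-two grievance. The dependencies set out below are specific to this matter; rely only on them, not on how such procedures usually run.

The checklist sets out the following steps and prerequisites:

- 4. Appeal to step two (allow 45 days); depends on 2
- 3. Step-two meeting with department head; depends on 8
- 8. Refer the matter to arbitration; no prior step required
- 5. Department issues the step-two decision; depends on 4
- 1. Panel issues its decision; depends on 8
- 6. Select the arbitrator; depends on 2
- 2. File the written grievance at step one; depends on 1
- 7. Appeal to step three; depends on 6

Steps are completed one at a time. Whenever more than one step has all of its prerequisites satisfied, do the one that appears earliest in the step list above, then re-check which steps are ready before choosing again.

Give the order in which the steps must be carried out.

8 has no prerequisites → 8 first.
Now 3 and 1 have their prerequisites met. 3 is listed earlier, so 3 next.
1 needed 8, now all done → 1.
2 is the only step now ready → 2.
4 and 6 are both available; 4 is listed earlier → 4.
Ready: 5 and 6. 5 is listed earlier → 5.
6 needed 2, now all done → 6.
That leaves 7 as the only ready step → 7.

8 → 3 → 1 → 2 → 4 → 5 → 6 → 7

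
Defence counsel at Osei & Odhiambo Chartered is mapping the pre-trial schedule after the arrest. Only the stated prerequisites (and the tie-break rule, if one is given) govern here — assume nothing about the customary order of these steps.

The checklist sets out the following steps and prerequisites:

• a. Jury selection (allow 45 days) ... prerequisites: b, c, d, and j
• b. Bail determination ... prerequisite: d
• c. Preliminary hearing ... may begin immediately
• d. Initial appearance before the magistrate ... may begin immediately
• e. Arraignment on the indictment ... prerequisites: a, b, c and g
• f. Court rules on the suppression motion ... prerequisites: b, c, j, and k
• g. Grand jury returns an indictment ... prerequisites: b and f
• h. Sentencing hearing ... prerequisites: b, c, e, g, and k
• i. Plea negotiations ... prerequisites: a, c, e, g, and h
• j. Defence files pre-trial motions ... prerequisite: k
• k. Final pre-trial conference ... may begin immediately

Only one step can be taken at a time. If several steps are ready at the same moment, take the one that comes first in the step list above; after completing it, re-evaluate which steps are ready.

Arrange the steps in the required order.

Nothing is required for c, d and k. c is listed earlier → c first.
d and k are both available; d is listed earlier → d.
Now b and k have their prerequisites met. b is listed earlier, so b next.
k is the only step now ready → k.
j is the only step now ready → j.
a and f are both available; a is listed earlier → a.
That leaves f as the only ready step → f.
g needed b and f, now all done → g.
e needed a, b, c and g, now all done → e.
h needed b, c, e, g and k, now all done → h.
That leaves i as the only ready step → i.

c, d, b, k, j, a, f, g, e, h, i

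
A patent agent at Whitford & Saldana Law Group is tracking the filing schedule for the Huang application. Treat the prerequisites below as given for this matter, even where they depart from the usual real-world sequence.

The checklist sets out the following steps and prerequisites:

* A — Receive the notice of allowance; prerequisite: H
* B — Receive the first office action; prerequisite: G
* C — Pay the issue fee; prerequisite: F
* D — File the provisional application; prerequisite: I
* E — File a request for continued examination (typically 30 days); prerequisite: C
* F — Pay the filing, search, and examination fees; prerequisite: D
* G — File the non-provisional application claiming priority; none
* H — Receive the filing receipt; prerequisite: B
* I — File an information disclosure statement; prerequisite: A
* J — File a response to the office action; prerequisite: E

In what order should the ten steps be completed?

Only G has no prerequisites, so it is first.
B needed G, now all done → B.
Next only H has its prerequisites met → H.
A is the only step now ready → A.
I is the only step now ready → I.
D needed I, now all done → D.
F needed D, now all done → F.
C needed F, now all done → C.
E needed C, now all done → E.
That leaves J as the only ready step → J.

G, B, H, A, I, D, F, C, E, J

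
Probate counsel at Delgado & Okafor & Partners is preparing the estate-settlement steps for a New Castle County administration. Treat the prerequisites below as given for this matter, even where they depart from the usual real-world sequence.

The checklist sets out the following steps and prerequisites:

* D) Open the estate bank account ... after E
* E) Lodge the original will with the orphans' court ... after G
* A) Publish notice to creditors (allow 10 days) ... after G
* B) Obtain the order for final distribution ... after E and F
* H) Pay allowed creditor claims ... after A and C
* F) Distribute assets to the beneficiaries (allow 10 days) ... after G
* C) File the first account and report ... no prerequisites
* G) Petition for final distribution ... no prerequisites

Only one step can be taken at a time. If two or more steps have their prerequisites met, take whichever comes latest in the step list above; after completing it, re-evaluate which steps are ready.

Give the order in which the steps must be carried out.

Nothing is required for G and C. G is listed later → G first.
Now C, F, A and E have their prerequisites met. C is listed later, so C next.
F, A and E are all available; F is listed later → F.
Ready: A and E. A is listed later → A.
H now also ready, so the ready set is {H, E}; H is listed later → H.
E is the only step now ready → E.
Ready: B and D. B is listed later → B.
D is the only step now ready → D.

G, C, F, A, H, E, B, D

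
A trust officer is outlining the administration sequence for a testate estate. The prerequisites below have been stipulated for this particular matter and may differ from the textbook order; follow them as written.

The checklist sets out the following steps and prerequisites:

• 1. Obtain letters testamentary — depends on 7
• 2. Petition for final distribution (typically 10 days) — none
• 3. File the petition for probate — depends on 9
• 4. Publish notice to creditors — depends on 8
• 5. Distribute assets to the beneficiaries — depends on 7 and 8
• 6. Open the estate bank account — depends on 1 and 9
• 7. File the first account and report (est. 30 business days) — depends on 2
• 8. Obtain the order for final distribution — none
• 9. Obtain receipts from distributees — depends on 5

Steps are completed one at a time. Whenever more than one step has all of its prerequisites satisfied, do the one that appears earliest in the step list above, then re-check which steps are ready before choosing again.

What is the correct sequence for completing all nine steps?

2, 7, 1, 8, 4, 5, 9, 3, 6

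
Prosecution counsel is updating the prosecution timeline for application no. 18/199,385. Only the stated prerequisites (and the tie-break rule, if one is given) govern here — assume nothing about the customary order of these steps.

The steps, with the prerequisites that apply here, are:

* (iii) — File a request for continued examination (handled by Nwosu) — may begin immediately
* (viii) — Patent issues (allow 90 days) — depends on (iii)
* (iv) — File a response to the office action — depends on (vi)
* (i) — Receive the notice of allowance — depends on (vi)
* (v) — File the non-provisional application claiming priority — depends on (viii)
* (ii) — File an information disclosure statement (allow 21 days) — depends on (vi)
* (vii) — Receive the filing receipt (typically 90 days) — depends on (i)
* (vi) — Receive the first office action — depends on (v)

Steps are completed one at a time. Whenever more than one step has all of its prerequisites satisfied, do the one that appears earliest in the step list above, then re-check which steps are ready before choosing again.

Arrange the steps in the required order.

(iii) (viii) (v) (vi) (iv) (i) (ii) (vii)

(iii) is the only step with nothing outstanding, so it goes first.
(viii) needed (iii), now all done → (viii).
(v) needed (viii), now all done → (v).
(vi) needed (v), now all done → (vi).
Now (iv), (i) and (ii) have their prerequisites met. (iv) is listed earlier, so (iv) next.
(i) and (ii) are both available; (i) is listed earlier → (i).
(vii) now also ready, so the ready set is {(ii), (vii)}; (ii) is listed earlier → (ii).
(vii) is the only step now ready → (vii).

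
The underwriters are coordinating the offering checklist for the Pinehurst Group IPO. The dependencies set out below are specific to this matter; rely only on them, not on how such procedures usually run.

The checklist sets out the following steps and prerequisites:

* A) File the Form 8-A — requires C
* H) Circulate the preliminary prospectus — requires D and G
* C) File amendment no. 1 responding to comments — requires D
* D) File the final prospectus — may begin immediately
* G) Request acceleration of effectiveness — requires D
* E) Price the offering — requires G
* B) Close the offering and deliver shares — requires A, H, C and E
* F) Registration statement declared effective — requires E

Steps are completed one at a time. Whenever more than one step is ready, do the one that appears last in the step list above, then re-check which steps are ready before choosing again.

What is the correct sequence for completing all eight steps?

D G E F C H A B

D has no prerequisites → D first.
G and C are both available; G is listed later → G.
Ready: E, C and H. E is listed later → E.
F now also ready, so the ready set is {F, C, H}; F is listed later → F.
Ready: C and H. C is listed later → C.
A now also ready, so the ready set is {H, A}; H is listed later → H.
Next only A has its prerequisites met → A.
B needed E, C, H and A, now all done → B.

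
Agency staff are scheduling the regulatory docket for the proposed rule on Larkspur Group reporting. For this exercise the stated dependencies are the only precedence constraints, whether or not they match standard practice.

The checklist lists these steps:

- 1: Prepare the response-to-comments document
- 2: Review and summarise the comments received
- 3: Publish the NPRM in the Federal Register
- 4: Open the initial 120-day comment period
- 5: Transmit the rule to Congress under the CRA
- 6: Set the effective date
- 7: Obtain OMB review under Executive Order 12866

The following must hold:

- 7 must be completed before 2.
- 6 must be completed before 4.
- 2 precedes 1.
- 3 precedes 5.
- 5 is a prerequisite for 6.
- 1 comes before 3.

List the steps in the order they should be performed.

7 is the only step with nothing outstanding, so it goes first.
2 needed 7, now all done → 2.
Next only 1 has its prerequisites met → 1.
Next only 3 has its prerequisites met → 3.
5 is the only step now ready → 5.
6 needed 5, now all done → 6.
Next only 4 has its prerequisites met → 4.

7, 2, 1, 3, 5, 6, 4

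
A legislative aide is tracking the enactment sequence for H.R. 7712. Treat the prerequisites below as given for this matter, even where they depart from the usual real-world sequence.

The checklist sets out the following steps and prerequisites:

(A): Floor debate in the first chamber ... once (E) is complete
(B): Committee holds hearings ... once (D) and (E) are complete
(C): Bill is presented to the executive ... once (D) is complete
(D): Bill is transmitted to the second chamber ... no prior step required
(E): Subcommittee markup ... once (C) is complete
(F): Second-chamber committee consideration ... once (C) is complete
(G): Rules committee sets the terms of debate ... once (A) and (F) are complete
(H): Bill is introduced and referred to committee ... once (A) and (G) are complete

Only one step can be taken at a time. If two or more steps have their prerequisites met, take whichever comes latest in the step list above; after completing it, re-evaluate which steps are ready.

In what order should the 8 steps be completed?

(D) (C) (F) (E) (B) (A) (G) (H)

(D) has no prerequisites → (D) first.
Next only (C) has its prerequisites met → (C).
(F) and (E) are both available; (F) is listed later → (F).
Next only (E) has its prerequisites met → (E).
(B) and (A) are both available; (B) is listed later → (B).
(A) is the only step now ready → (A).
Next only (G) has its prerequisites met → (G).
Next only (H) has its prerequisites met → (H).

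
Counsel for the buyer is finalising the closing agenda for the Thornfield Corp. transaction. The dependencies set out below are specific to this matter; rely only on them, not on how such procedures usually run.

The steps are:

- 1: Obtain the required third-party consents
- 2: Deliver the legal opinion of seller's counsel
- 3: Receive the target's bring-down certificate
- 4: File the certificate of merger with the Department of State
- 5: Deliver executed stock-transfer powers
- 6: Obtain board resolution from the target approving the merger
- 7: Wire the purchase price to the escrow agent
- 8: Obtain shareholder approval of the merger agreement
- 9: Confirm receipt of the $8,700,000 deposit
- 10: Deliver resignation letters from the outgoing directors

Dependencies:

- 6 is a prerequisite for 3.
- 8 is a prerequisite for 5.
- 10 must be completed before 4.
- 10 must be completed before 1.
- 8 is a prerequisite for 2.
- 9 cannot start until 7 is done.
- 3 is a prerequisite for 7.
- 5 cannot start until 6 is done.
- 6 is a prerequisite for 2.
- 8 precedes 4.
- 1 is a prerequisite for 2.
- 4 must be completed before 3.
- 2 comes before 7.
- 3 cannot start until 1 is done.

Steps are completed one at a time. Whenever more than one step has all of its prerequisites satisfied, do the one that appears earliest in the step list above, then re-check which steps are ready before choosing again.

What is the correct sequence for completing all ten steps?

6, 8, 5, 10, 1, 2, 4, 3, 7, 9

Nothing is required for 6, 8 and 10. 6 is listed earlier → 6 first.
Ready: 8 and 10. 8 is listed earlier → 8.
5 now also ready, so the ready set is {5, 10}; 5 is listed earlier → 5.
That leaves 10 as the only ready step → 10.
Ready: 1 and 4. 1 is listed earlier → 1.
2 and 4 are both available; 2 is listed earlier → 2.
Next only 4 has its prerequisites met → 4.
3 needed 1, 4 and 6, now all done → 3.
7 is the only step now ready → 7.
Next only 9 has its prerequisites met → 9.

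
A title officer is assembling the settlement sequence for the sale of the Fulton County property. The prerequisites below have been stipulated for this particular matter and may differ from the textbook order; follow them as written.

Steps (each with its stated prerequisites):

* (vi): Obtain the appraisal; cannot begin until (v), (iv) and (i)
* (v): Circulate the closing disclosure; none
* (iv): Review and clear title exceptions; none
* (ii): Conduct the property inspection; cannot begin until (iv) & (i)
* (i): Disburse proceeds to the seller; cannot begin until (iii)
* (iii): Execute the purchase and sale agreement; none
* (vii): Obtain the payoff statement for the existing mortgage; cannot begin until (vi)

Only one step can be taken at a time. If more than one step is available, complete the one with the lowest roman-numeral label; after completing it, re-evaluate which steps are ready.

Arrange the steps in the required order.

(iii) (i) (iv) (ii) (v) (vi) (vii)

(iii), (iv) and (v) have no prerequisites; (iii) has the earlier label, so (iii) is first.
(i), (iv) and (v) are all available; (i) has the earlier label → (i).
Now (iv) and (v) have their prerequisites met. (iv) has the earlier label, so (iv) next.
(ii) and (v) are both available; (ii) has the earlier label → (ii).
Next only (v) has its prerequisites met → (v).
That leaves (vi) as the only ready step → (vi).
(vii) needed (vi), now all done → (vii).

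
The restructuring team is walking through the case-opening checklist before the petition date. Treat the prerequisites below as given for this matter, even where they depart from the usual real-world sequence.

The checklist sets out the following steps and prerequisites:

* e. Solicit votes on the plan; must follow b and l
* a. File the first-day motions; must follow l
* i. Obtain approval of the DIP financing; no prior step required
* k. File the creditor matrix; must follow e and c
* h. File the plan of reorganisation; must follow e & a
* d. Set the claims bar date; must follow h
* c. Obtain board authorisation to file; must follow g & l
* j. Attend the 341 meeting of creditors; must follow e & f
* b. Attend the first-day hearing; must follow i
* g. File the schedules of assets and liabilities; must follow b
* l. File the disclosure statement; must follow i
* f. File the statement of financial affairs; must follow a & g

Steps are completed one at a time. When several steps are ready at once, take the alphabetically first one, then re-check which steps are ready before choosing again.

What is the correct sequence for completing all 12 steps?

i → b → g → l → a → c → e → f → h → d → j → k

i is the only step with nothing outstanding, so it goes first.
Now b and l have their prerequisites met. b has the earlier label, so b next.
g now also ready, so the ready set is {g, l}; g has the earlier label → g.
l is the only step now ready → l.
Now a, c and e have their prerequisites met. a has the earlier label, so a next.
c, e and f are all available; c has the earlier label → c.
e and f are both available; e has the earlier label → e.
Now f, h and k have their prerequisites met. f has the earlier label, so f next.
Now h, j and k have their prerequisites met. h has the earlier label, so h next.
d, j and k are all available; d has the earlier label → d.
j and k are both available; j has the earlier label → j.
k needed c and e, now all done → k.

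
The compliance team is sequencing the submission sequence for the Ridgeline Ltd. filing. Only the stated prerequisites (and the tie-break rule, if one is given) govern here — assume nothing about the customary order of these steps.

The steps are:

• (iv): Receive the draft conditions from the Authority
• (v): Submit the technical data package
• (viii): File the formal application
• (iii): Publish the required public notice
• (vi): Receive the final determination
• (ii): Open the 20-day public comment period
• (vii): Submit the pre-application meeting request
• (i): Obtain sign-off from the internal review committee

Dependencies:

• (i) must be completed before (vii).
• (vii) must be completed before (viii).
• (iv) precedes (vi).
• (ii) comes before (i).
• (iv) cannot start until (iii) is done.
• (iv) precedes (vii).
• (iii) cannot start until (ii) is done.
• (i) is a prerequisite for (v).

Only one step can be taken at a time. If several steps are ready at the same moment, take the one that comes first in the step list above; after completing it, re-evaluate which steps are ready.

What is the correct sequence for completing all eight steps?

(ii) (iii) (iv) (vi) (i) (v) (vii) (viii)

Only (ii) has no prerequisites, so it is first.
Ready: (iii) and (i). (iii) is listed earlier → (iii).
(iv) now also ready, so the ready set is {(iv), (i)}; (iv) is listed earlier → (iv).
(vi) now also ready, so the ready set is {(vi), (i)}; (vi) is listed earlier → (vi).
Next only (i) has its prerequisites met → (i).
(v) and (vii) are both available; (v) is listed earlier → (v).
(vii) is the only step now ready → (vii).
(viii) needed (vii), now all done → (viii).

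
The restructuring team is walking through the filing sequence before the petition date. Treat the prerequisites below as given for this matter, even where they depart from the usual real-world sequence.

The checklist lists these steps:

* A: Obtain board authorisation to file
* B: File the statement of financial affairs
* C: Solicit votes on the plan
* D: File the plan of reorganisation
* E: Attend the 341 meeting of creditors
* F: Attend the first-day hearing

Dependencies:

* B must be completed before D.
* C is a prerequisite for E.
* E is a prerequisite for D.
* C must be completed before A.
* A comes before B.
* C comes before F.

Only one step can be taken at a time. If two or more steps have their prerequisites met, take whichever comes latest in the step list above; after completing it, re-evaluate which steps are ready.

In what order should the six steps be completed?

C → F → E → A → B → D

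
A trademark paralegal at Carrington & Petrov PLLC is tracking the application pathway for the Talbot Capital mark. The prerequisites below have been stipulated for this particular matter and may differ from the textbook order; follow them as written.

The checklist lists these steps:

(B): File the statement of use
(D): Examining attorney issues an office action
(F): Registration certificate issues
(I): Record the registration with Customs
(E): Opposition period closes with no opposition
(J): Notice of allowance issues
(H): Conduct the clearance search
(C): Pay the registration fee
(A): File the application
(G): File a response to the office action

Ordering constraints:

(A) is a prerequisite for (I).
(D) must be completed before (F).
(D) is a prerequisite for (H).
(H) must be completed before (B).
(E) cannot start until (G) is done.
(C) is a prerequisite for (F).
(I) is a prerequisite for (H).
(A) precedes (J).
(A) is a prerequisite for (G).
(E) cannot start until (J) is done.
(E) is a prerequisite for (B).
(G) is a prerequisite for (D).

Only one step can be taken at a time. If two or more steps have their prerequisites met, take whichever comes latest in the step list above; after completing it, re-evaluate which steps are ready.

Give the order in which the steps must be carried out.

Nothing is required for (A) and (C). (A) is listed later → (A) first.
(G), (J) and (I) now also ready, so the ready set is {(G), (C), (J), (I)}; (G) is listed later → (G).
(D) now also ready, so the ready set is {(C), (J), (I), (D)}; (C) is listed later → (C).
Ready: (J), (I) and (D). (J) is listed later → (J).
Now (E), (I) and (D) have their prerequisites met. (E) is listed later, so (E) next.
(I) and (D) are both available; (I) is listed later → (I).
That leaves (D) as the only ready step → (D).
(H) and (F) are both available; (H) is listed later → (H).
Ready: (F) and (B). (F) is listed later → (F).
(B) needed (H) and (E), now all done → (B).

(A) (G) (C) (J) (E) (I) (D) (H) (F) (B)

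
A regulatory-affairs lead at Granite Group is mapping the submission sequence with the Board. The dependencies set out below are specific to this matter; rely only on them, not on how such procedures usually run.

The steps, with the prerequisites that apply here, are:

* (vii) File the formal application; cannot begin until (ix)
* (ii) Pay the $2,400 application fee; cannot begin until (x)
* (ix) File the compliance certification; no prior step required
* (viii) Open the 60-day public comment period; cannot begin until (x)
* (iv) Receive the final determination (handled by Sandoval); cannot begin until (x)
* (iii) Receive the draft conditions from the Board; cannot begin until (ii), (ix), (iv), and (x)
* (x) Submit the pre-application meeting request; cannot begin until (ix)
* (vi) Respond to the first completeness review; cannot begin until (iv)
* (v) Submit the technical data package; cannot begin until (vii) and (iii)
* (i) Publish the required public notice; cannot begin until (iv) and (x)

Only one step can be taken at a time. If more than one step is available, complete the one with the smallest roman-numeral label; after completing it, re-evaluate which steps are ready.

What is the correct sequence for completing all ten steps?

(ix) has no prerequisites → (ix) first.
Ready: (vii) and (x). (vii) has the earlier label → (vii).
(x) needed (ix), now all done → (x).
Ready: (ii), (iv) and (viii). (ii) has the earlier label → (ii).
(iv) and (viii) are both available; (iv) has the earlier label → (iv).
(i), (iii), (vi) and (viii) are all available; (i) has the earlier label → (i).
Now (iii), (vi) and (viii) have their prerequisites met. (iii) has the earlier label, so (iii) next.
Ready: (v), (vi) and (viii). (v) has the earlier label → (v).
(vi) and (viii) are both available; (vi) has the earlier label → (vi).
(viii) is the only step now ready → (viii).

(ix), (vii), (x), (ii), (iv), (i), (iii), (v), (vi), (viii)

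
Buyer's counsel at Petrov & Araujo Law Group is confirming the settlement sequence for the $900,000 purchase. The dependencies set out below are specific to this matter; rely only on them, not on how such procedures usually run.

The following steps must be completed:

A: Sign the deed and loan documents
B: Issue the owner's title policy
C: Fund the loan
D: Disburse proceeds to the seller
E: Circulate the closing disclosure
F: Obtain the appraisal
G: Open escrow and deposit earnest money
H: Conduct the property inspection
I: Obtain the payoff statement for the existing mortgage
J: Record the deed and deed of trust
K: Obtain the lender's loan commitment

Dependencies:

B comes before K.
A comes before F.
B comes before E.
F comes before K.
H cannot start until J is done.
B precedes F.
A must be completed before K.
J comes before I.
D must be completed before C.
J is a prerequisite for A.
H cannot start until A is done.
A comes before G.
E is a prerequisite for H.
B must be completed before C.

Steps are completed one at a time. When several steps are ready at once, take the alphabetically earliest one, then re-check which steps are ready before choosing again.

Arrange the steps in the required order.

B, D and J have no prerequisites; B has the earlier label, so B is first.
Ready: D, E and J. D has the earlier label → D.
C, E and J are all available; C has the earlier label → C.
E and J are both available; E has the earlier label → E.
Next only J has its prerequisites met → J.
A and I are both available; A has the earlier label → A.
F, G, H and I are all available; F has the earlier label → F.
Ready: G, H, I and K. G has the earlier label → G.
Now H, I and K have their prerequisites met. H has the earlier label, so H next.
I and K are both available; I has the earlier label → I.
That leaves K as the only ready step → K.

B → D → C → E → J → A → F → G → H → I → K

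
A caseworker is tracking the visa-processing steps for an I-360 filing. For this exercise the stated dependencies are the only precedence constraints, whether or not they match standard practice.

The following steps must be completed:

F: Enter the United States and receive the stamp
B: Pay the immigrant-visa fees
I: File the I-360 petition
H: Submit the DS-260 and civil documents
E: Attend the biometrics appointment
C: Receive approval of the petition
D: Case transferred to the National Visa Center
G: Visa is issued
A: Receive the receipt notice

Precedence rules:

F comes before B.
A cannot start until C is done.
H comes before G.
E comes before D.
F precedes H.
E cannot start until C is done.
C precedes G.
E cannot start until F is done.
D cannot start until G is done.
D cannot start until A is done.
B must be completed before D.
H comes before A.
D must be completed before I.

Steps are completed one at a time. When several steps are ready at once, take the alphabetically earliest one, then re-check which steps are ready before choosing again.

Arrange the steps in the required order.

C and F have no prerequisites; C has the earlier label, so C is first.
That leaves F as the only ready step → F.
Ready: B, E and H. B has the earlier label → B.
Now E and H have their prerequisites met. E has the earlier label, so E next.
Next only H has its prerequisites met → H.
Now A and G have their prerequisites met. A has the earlier label, so A next.
G needed C and H, now all done → G.
D needed A, B, E and G, now all done → D.
I needed D, now all done → I.

C F B E H A G D I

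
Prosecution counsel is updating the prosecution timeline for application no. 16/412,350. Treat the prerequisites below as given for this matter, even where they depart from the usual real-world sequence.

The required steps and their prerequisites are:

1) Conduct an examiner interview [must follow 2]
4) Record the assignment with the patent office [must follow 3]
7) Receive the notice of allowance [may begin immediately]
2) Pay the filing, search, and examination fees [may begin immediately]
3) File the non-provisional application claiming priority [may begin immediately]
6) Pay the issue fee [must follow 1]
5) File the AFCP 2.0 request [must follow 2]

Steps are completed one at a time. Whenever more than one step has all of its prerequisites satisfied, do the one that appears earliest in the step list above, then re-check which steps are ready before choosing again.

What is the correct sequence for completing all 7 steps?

7, 2, 1, 3, 4, 6, 5

7, 2 and 3 have no prerequisites; 7 is listed earlier, so 7 is first.
Ready: 2 and 3. 2 is listed earlier → 2.
Ready: 1, 3 and 5. 1 is listed earlier → 1.
6 now also ready, so the ready set is {3, 6, 5}; 3 is listed earlier → 3.
Ready: 4, 6 and 5. 4 is listed earlier → 4.
Ready: 6 and 5. 6 is listed earlier → 6.
5 needed 2, now all done → 5.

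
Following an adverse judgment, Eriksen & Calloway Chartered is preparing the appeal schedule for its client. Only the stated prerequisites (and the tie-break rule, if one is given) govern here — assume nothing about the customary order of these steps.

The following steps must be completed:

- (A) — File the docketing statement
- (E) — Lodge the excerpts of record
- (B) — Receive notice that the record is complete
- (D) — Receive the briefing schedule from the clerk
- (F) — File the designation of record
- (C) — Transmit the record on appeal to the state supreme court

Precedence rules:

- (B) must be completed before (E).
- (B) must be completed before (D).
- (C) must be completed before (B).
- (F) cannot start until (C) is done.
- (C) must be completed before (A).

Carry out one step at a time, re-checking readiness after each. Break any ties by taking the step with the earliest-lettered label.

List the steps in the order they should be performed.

(C) (A) (B) (D) (E) (F)

(C) has no prerequisites → (C) first.
Now (A), (B) and (F) have their prerequisites met. (A) has the earlier label, so (A) next.
Ready: (B) and (F). (B) has the earlier label → (B).
(D) and (E) now also ready, so the ready set is {(D), (E), (F)}; (D) has the earlier label → (D).
Now (E) and (F) have their prerequisites met. (E) has the earlier label, so (E) next.
Next only (F) has its prerequisites met → (F).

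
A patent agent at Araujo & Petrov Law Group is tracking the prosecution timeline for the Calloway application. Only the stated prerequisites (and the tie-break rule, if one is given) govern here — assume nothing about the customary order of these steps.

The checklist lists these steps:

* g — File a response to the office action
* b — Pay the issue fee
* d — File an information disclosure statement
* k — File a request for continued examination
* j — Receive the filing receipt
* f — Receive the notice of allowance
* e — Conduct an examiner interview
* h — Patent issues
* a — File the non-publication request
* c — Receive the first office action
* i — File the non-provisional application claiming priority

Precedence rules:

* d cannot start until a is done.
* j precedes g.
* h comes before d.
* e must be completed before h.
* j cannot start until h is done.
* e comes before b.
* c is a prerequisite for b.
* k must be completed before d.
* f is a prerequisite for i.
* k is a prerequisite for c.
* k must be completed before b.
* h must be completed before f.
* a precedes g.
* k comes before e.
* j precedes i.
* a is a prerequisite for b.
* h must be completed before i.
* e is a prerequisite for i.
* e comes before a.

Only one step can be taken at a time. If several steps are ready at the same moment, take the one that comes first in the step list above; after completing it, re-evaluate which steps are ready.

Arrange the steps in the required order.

k has no prerequisites → k first.
e and c are both available; e is listed earlier → e.
Now h, a and c have their prerequisites met. h is listed earlier, so h next.
j and f now also ready, so the ready set is {j, f, a, c}; j is listed earlier → j.
Now f, a and c have their prerequisites met. f is listed earlier, so f next.
Ready: a, c and i. a is listed earlier → a.
g and d now also ready, so the ready set is {g, d, c, i}; g is listed earlier → g.
Ready: d, c and i. d is listed earlier → d.
Now c and i have their prerequisites met. c is listed earlier, so c next.
b now also ready, so the ready set is {b, i}; b is listed earlier → b.
That leaves i as the only ready step → i.

k → e → h → j → f → a → g → d → c → b → i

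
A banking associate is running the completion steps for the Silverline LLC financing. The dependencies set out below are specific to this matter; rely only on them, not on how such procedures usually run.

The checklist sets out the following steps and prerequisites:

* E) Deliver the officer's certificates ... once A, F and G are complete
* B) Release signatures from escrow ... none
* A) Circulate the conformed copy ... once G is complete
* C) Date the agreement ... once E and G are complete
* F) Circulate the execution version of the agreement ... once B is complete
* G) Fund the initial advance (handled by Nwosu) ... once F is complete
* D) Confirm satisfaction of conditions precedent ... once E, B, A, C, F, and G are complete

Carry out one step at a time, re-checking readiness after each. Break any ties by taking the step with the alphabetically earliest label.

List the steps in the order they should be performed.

B, F, G, A, E, C, D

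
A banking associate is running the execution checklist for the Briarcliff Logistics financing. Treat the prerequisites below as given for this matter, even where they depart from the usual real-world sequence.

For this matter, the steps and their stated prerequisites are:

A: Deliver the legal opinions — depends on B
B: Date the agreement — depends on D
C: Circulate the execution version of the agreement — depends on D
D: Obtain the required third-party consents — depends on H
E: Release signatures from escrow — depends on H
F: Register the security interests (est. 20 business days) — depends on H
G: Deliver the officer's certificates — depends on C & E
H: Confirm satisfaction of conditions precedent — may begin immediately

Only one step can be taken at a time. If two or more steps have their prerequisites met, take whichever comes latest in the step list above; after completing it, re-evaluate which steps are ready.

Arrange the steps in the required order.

H is the only step with nothing outstanding, so it goes first.
Ready: F, E and D. F is listed later → F.
E and D are both available; E is listed later → E.
D needed H, now all done → D.
C and B are both available; C is listed later → C.
G now also ready, so the ready set is {G, B}; G is listed later → G.
Next only B has its prerequisites met → B.
A is the only step now ready → A.

H, F, E, D, C, G, B, A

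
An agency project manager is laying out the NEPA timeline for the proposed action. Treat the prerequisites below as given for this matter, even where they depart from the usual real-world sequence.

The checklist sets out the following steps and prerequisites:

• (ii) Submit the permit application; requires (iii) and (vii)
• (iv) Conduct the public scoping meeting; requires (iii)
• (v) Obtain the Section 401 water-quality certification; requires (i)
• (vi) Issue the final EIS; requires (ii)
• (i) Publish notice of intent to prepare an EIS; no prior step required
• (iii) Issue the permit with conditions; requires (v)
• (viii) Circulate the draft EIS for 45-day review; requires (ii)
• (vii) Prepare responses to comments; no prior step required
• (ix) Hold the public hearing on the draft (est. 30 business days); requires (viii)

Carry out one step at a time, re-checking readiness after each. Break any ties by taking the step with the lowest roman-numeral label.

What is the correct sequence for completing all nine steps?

(i) → (v) → (iii) → (iv) → (vii) → (ii) → (vi) → (viii) → (ix)

(i) and (vii) have no prerequisites; (i) has the earlier label, so (i) is first.
(v) now also ready, so the ready set is {(v), (vii)}; (v) has the earlier label → (v).
(iii) and (vii) are both available; (iii) has the earlier label → (iii).
Now (iv) and (vii) have their prerequisites met. (iv) has the earlier label, so (iv) next.
Next only (vii) has its prerequisites met → (vii).
(ii) needed (iii) and (vii), now all done → (ii).
Now (vi) and (viii) have their prerequisites met. (vi) has the earlier label, so (vi) next.
(viii) needed (ii), now all done → (viii).
Next only (ix) has its prerequisites met → (ix).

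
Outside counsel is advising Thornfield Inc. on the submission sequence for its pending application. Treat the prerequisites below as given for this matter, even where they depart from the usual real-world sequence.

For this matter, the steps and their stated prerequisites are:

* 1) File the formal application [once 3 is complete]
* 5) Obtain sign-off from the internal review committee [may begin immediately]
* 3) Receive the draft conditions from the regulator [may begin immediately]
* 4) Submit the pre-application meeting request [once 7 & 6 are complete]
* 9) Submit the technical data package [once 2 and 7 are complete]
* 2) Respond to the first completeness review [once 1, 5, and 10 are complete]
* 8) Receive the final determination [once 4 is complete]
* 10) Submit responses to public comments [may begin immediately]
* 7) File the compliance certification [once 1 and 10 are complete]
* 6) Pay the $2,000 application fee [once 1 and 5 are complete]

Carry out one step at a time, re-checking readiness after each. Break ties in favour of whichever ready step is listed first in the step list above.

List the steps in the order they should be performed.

5, 3 and 10 have no prerequisites; 5 is listed earlier, so 5 is first.
Ready: 3 and 10. 3 is listed earlier → 3.
1 now also ready, so the ready set is {1, 10}; 1 is listed earlier → 1.
Now 10 and 6 have their prerequisites met. 10 is listed earlier, so 10 next.
Ready: 2, 7 and 6. 2 is listed earlier → 2.
Ready: 7 and 6. 7 is listed earlier → 7.
Now 9 and 6 have their prerequisites met. 9 is listed earlier, so 9 next.
6 is the only step now ready → 6.
4 is the only step now ready → 4.
8 is the only step now ready → 8.

5 3 1 10 2 7 9 6 4 8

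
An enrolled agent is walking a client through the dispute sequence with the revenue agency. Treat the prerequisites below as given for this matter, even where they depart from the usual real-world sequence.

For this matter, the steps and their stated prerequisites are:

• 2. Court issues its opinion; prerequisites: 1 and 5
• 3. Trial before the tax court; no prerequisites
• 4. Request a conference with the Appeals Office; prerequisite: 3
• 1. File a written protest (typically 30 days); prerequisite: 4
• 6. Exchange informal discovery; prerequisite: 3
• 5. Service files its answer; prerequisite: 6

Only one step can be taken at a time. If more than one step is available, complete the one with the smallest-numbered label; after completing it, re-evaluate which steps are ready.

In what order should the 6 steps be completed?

3, 4, 1, 6, 5, 2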